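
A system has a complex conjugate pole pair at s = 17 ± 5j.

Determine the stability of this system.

Real part of poles is 17 (> 0, right half-plane). Unstable.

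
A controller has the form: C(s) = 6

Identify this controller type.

This is a Proportional (P) controller.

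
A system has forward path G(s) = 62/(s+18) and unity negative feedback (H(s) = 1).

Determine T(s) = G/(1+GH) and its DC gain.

T(s) = G/(1+GH) = [62/(s+18)] / [1 + 62/(s+18)] = 62/(s+18+62) = 62/(s+80). DC gain = 62/80 = 0.775.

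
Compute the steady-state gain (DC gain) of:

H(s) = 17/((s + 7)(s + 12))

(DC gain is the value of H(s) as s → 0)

DC gain = H(0) = 17/(7 × 12) = 17/84 = 0.2024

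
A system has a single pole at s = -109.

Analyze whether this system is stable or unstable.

Pole at s = -109 is in the left half-plane. Stable.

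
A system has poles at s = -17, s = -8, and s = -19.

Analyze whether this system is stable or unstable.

All poles are in the left half-plane. System is stable.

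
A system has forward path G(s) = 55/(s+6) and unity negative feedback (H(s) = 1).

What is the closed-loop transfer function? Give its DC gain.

T(s) = G/(1+GH) = [55/(s+6)] / [1 + 55/(s+6)] = 55/(s+6+55) = 55/(s+61). DC gain = 55/61 = 0.9016.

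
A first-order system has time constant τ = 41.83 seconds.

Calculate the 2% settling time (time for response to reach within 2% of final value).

For first-order system, 2% settling time ≈ 4τ = 4 × 41.83 = 167.32 s.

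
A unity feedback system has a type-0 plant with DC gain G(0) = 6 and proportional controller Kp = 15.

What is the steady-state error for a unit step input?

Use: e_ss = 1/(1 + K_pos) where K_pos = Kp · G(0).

K_pos = Kp · G(0) = 15 × 6 = 90. e_ss = 1/(1 + 90) = 0.0110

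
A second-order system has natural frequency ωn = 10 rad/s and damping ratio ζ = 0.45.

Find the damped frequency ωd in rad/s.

ωd = ωn√(1 - ζ²) = 10√(1 - 0.45²) = 8.93 rad/s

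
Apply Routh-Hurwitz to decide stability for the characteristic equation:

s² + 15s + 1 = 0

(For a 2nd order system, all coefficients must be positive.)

Coefficients: 1, 15, 1. All positive, so system is stable.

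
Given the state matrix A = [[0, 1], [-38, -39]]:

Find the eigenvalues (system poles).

det(A - λI) = λ² - (-39)λ + 38 = (λ - (-38))(λ - (-1)). Eigenvalues: -38, -1.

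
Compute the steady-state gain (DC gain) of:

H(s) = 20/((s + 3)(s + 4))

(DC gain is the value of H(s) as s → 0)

DC gain = H(0) = 20/(3 × 4) = 20/12 = 1.6667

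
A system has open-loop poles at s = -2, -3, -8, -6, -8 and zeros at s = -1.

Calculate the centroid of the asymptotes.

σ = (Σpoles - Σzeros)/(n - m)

σ = (Σpoles - Σzeros)/(n - m) = (-27 - (-1))/(5 - 1) = -26/4 = -6.5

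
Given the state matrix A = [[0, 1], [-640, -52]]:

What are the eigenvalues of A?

det(A - λI) = λ² - (-52)λ + 640 = (λ - (-20))(λ - (-32)). Eigenvalues: -20, -32.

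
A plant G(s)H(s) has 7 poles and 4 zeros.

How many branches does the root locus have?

Root locus has n branches where n = number of poles = 7.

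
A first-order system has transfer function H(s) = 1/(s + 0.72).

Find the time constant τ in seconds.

For H(s) = 1/(s + 1/τ), the pole is at -1/τ = -0.72, so τ = 1/0.72 = 1.3889 s.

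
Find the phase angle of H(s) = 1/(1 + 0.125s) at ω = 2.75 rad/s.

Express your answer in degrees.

Phase = -arctan(ωτ) = -arctan(2.75 × 0.125) = -19.0°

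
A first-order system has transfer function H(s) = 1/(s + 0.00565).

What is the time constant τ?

For H(s) = 1/(s + 1/τ), the pole is at -1/τ = -0.00565, so τ = 1/0.00565 = 177 s.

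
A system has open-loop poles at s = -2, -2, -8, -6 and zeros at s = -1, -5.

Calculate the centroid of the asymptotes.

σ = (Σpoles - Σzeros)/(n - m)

σ = (Σpoles - Σzeros)/(n - m) = (-18 - (-6))/(4 - 2) = -12/2 = -6.0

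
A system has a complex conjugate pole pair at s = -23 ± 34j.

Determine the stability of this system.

Real part of poles is -23 (< 0, left half-plane). Stable.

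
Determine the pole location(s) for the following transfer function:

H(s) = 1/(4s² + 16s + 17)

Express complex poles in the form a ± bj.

Discriminant = 16² - 4×4×17 = 256 - 272 = -16 < 0, so the poles are a complex conjugate pair s = (-16 ± j√16)/(2×4). Real part = -16/(2×4) = -16/8 = -2; imaginary part = ±√16/(2×4) = 4/8 = 0.5. Poles: s = -2 ± 0.5j.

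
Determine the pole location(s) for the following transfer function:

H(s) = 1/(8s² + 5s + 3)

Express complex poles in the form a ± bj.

Discriminant = 5² - 4×8×3 = 25 - 96 = -71 < 0, so the poles are a complex conjugate pair s = (-5 ± j√71)/(2×8). Real part = -5/(2×8) = -5/16 = -0.3125; imaginary part = ±√71/(2×8) ≈ 0.5266. Poles: s = -0.3125 ± 0.5266j.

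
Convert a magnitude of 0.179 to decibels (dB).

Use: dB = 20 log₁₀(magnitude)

dB = 20 log₁₀(0.179) = -14.9 dB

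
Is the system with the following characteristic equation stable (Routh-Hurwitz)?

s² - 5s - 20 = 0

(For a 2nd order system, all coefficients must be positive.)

Coefficients: 1, -5, -20. b=-5, c=-20 not positive, so system is unstable.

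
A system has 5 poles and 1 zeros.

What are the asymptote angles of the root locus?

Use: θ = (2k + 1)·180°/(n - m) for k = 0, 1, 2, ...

n - m = 5 - 1 = 4. Angles: θk = (2k + 1)·180°/4 = 45°, 135°, 225°, 315°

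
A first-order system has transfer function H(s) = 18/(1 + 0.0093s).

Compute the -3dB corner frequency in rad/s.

Corner frequency = 1/τ = 1/0.0093 = 107.527 rad/s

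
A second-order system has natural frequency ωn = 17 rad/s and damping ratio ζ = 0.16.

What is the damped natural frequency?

ωd = ωn√(1 - ζ²) = 17√(1 - 0.16²) = 16.78 rad/s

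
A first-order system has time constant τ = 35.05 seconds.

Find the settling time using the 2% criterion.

For first-order system, 2% settling time ≈ 4τ = 4 × 35.05 = 140.2 s.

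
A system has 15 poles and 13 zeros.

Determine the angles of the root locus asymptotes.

n - m = 15 - 13 = 2. Angles: θk = (2k + 1)·180°/2 = 90°, 270°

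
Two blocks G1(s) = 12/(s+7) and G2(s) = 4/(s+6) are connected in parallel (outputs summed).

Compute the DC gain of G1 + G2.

Parallel: G_eq = G1 + G2. DC gain = G1(0) + G2(0) = 12/7 + 4/6 = 1.7143 + 0.6667 = 2.3810.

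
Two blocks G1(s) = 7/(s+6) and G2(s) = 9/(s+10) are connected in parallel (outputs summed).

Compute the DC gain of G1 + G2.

Parallel: G_eq = G1 + G2. DC gain = G1(0) + G2(0) = 7/6 + 9/10 = 1.1667 + 0.9 = 2.0667.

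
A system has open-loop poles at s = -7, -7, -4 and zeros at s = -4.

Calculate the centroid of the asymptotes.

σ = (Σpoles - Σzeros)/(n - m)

σ = (Σpoles - Σzeros)/(n - m) = (-18 - (-4))/(3 - 1) = -14/2 = -7.0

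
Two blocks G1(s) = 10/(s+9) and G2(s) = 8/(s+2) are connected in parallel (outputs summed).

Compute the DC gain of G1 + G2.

Parallel: G_eq = G1 + G2. DC gain = G1(0) + G2(0) = 10/9 + 8/2 = 1.1111 + 4 = 5.1111.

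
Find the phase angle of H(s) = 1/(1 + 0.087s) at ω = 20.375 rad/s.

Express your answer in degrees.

Phase = -arctan(ωτ) = -arctan(20.375 × 0.087) = -60.6°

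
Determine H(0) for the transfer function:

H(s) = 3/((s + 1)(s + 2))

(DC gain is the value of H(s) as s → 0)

DC gain = H(0) = 3/(1 × 2) = 3/2 = 1.5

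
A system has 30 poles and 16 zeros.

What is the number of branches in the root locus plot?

Root locus has n branches where n = number of poles = 30.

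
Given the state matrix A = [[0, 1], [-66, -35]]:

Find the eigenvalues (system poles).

det(A - λI) = λ² - (-35)λ + 66 = (λ - (-33))(λ - (-2)). Eigenvalues: -33, -2.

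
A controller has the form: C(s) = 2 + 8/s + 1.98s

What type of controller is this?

This is a Proportional-Integral-Derivative (PID) controller.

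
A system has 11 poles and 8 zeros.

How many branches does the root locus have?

Root locus has n branches where n = number of poles = 11.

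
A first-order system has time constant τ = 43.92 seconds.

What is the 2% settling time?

For first-order system, 2% settling time ≈ 4τ = 4 × 43.92 = 175.68 s.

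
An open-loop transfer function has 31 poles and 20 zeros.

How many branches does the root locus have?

Root locus has n branches where n = number of poles = 31.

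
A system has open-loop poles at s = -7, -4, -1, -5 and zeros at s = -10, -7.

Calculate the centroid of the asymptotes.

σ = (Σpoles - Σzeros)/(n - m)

σ = (Σpoles - Σzeros)/(n - m) = (-17 - (-17))/(4 - 2) = 0/2 = 0.0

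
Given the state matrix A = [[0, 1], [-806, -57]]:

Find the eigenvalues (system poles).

det(A - λI) = λ² - (-57)λ + 806 = (λ - (-26))(λ - (-31)). Eigenvalues: -26, -31.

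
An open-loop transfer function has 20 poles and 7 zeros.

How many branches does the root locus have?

Root locus has n branches where n = number of poles = 20.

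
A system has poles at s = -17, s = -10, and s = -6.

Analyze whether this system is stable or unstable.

All poles are in the left half-plane. System is stable.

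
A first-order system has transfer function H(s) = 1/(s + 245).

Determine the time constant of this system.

For H(s) = 1/(s + 1/τ), the pole is at -1/τ = -245, so τ = 1/245 = 0.0041 s.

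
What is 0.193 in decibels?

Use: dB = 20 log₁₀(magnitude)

dB = 20 log₁₀(0.193) = -14.3 dB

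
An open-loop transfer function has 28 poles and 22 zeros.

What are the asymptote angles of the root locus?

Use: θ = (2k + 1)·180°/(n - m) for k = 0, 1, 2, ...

n - m = 28 - 22 = 6. Angles: θk = (2k + 1)·180°/6 = 30°, 90°, 150°, 210°, 270°, 330°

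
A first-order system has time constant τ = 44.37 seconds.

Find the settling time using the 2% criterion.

For first-order system, 2% settling time ≈ 4τ = 4 × 44.37 = 177.48 s.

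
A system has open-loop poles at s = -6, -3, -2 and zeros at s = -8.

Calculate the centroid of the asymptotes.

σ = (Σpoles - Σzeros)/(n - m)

σ = (Σpoles - Σzeros)/(n - m) = (-11 - (-8))/(3 - 1) = -3/2 = -1.5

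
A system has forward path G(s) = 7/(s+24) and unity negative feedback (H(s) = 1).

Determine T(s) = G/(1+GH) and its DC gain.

T(s) = G/(1+GH) = [7/(s+24)] / [1 + 7/(s+24)] = 7/(s+24+7) = 7/(s+31). DC gain = 7/31 = 0.2258.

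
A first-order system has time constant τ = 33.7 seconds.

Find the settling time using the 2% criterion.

For first-order system, 2% settling time ≈ 4τ = 4 × 33.7 = 134.8 s.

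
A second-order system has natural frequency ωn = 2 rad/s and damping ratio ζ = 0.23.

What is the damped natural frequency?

ωd = ωn√(1 - ζ²) = 2√(1 - 0.23²) = 1.95 rad/s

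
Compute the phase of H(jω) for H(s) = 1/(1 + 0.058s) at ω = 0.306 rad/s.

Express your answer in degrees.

Phase = -arctan(ωτ) = -arctan(0.306 × 0.058) = -1.0°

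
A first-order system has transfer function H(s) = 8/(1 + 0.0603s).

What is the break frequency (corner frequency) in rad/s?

Corner frequency = 1/τ = 1/0.0603 = 16.584 rad/s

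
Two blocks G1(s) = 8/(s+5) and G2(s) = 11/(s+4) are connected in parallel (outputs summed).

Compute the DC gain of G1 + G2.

Parallel: G_eq = G1 + G2. DC gain = G1(0) + G2(0) = 8/5 + 11/4 = 1.6 + 2.75 = 4.35.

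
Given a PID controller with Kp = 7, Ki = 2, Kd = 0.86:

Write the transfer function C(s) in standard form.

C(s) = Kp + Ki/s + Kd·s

Substituting values: C(s) = 7 + 2/s + 0.86s = (0.86s² + 7s + 2)/s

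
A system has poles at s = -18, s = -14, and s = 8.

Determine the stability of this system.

Pole(s) at s = 8 are not in the left half-plane. System is unstable.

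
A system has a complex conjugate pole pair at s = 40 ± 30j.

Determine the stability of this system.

Real part of poles is 40 (> 0, right half-plane). Unstable.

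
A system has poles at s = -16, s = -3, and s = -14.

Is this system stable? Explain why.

All poles are in the left half-plane. System is stable.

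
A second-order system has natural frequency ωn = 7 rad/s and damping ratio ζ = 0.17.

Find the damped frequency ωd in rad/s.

ωd = ωn√(1 - ζ²) = 7√(1 - 0.17²) = 6.9 rad/s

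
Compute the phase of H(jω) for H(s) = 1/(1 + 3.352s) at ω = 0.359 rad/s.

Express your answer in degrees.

Phase = -arctan(ωτ) = -arctan(0.359 × 3.352) = -50.3°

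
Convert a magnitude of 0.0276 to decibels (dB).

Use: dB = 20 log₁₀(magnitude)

dB = 20 log₁₀(0.0276) = -31.2 dB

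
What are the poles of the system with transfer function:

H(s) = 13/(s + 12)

Pole is where denominator = 0: s + 12 = 0, so s = -12.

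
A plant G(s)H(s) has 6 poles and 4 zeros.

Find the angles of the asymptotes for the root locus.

n - m = 6 - 4 = 2. Angles: θk = (2k + 1)·180°/2 = 90°, 270°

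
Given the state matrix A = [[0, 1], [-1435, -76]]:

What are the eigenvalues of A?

det(A - λI) = λ² - (-76)λ + 1435 = (λ - (-35))(λ - (-41)). Eigenvalues: -35, -41.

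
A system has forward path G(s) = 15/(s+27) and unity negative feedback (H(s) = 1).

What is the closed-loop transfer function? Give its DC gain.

T(s) = G/(1+GH) = [15/(s+27)] / [1 + 15/(s+27)] = 15/(s+27+15) = 15/(s+42). DC gain = 15/42 = 0.3571.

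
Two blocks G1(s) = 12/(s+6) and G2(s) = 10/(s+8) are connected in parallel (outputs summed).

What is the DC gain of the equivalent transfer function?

Parallel: G_eq = G1 + G2. DC gain = G1(0) + G2(0) = 12/6 + 10/8 = 2 + 1.25 = 3.25.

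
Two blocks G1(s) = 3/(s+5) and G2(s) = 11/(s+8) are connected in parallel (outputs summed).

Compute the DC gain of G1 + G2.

Parallel: G_eq = G1 + G2. DC gain = G1(0) + G2(0) = 3/5 + 11/8 = 0.6 + 1.375 = 1.975.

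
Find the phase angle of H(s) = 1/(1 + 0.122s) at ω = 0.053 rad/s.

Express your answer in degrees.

Phase = -arctan(ωτ) = -arctan(0.053 × 0.122) = -0.4°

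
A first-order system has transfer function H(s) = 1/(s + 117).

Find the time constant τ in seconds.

For H(s) = 1/(s + 1/τ), the pole is at -1/τ = -117, so τ = 1/117 = 0.0085 s.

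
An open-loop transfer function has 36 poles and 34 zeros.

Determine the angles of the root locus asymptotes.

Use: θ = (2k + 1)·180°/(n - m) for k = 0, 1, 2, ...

n - m = 36 - 34 = 2. Angles: θk = (2k + 1)·180°/2 = 90°, 270°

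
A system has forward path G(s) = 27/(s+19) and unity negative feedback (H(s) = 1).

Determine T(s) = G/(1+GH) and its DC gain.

T(s) = G/(1+GH) = [27/(s+19)] / [1 + 27/(s+19)] = 27/(s+19+27) = 27/(s+46). DC gain = 27/46 = 0.5870.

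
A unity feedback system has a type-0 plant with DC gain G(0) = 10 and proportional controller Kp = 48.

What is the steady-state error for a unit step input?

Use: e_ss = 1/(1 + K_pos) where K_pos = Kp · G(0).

K_pos = Kp · G(0) = 48 × 10 = 480. e_ss = 1/(1 + 480) = 0.0021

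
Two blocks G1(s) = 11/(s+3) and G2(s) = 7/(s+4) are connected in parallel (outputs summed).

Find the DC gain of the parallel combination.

Parallel: G_eq = G1 + G2. DC gain = G1(0) + G2(0) = 11/3 + 7/4 = 3.6667 + 1.75 = 5.4167.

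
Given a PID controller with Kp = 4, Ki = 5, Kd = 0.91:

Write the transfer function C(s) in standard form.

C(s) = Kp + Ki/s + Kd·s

Substituting values: C(s) = 4 + 5/s + 0.91s = (0.91s² + 4s + 5)/s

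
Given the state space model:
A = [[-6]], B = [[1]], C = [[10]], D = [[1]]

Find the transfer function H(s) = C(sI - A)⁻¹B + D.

(sI - A)⁻¹ = 1/(s + 6). H(s) = 10×1/(s + 6) + 1 = (s + 16)/(s + 6).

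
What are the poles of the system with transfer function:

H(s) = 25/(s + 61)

Pole is where denominator = 0: s + 61 = 0, so s = -61.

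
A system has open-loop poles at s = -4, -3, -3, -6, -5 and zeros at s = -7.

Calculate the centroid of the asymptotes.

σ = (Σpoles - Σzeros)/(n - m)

σ = (Σpoles - Σzeros)/(n - m) = (-21 - (-7))/(5 - 1) = -14/4 = -3.5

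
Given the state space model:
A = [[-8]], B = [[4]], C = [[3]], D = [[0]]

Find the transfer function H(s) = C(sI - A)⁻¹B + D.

(sI - A)⁻¹ = 1/(s + 8). H(s) = 3 × 4/(s + 8) + 0 = 12/(s + 8).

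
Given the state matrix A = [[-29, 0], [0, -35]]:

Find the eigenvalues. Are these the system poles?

For diagonal matrix, eigenvalues are diagonal entries: λ₁ = -29, λ₂ = -35. Eigenvalues of A = system poles.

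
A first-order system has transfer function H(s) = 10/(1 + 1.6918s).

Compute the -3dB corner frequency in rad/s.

Corner frequency = 1/τ = 1/1.6918 = 0.591 rad/s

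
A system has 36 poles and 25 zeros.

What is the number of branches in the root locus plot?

Root locus has n branches where n = number of poles = 36.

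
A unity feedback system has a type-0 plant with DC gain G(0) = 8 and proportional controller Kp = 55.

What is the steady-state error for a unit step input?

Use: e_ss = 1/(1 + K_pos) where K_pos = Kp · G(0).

K_pos = Kp · G(0) = 55 × 8 = 440. e_ss = 1/(1 + 440) = 0.0023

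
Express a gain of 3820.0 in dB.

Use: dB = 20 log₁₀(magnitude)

dB = 20 log₁₀(3820.0) = 71.6 dB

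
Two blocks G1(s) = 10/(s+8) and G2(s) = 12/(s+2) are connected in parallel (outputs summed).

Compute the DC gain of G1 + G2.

Parallel: G_eq = G1 + G2. DC gain = G1(0) + G2(0) = 10/8 + 12/2 = 1.25 + 6 = 7.25.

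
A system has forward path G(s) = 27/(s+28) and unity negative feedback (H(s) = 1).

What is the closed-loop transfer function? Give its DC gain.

T(s) = G/(1+GH) = [27/(s+28)] / [1 + 27/(s+28)] = 27/(s+28+27) = 27/(s+55). DC gain = 27/55 = 0.4909.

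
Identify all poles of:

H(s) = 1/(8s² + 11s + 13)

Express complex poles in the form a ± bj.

Discriminant = 11² - 4×8×13 = 121 - 416 = -295 < 0, so the poles are a complex conjugate pair s = (-11 ± j√295)/(2×8). Real part = -11/(2×8) = -11/16 = -0.6875; imaginary part = ±√295/(2×8) ≈ 1.0735. Poles: s = -0.6875 ± 1.0735j.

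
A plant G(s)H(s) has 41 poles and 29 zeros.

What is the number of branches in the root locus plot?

Root locus has n branches where n = number of poles = 41.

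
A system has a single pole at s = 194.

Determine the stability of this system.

Pole at s = 194 is in the right half-plane. Unstable.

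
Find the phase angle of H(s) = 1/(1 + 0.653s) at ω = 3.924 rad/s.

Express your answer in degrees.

Phase = -arctan(ωτ) = -arctan(3.924 × 0.653) = -68.7°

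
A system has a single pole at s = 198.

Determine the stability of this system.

Pole at s = 198 is in the right half-plane. Unstable.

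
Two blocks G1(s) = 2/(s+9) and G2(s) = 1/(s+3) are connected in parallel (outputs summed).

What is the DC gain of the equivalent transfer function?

Parallel: G_eq = G1 + G2. DC gain = G1(0) + G2(0) = 2/9 + 1/3 = 0.2222 + 0.3333 = 0.5556.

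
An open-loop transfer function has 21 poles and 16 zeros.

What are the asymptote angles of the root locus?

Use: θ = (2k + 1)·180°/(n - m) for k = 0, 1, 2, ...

n - m = 21 - 16 = 5. Angles: θk = (2k + 1)·180°/5 = 36°, 108°, 180°, 252°, 324°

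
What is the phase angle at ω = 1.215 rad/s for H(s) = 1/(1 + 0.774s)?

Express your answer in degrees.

Phase = -arctan(ωτ) = -arctan(1.215 × 0.774) = -43.2°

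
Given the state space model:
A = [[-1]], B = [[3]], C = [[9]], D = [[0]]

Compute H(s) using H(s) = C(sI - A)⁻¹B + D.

(sI - A)⁻¹ = 1/(s + 1). H(s) = 9 × 3/(s + 1) + 0 = 27/(s + 1).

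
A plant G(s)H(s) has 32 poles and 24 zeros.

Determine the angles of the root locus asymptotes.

n - m = 32 - 24 = 8. Angles: θk = (2k + 1)·180°/8 = 22.5°, 67.5°, 112.5°, 157.5°, 202.5°, 247.5°, 292.5°, 337.5°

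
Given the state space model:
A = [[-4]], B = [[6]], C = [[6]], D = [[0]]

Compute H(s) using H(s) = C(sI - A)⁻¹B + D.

(sI - A)⁻¹ = 1/(s + 4). H(s) = 6 × 6/(s + 4) + 0 = 36/(s + 4).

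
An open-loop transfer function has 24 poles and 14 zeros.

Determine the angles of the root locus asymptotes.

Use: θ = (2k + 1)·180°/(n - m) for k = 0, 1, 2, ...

n - m = 24 - 14 = 10. Angles: θk = (2k + 1)·180°/10 = 18°, 54°, 90°, 126°, 162°, 198°, 234°, 270°, 306°, 342°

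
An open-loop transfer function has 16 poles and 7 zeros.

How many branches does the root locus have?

Root locus has n branches where n = number of poles = 16.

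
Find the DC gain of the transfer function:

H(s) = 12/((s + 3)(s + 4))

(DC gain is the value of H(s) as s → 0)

DC gain = H(0) = 12/(3 × 4) = 12/12 = 1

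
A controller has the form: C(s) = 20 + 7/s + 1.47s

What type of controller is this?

This is a Proportional-Integral-Derivative (PID) controller.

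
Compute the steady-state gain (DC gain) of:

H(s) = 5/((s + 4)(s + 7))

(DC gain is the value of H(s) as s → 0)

DC gain = H(0) = 5/(4 × 7) = 5/28 = 0.1786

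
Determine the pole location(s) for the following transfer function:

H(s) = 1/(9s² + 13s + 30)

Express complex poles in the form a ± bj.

Discriminant = 13² - 4×9×30 = 169 - 1080 = -911 < 0, so the poles are a complex conjugate pair s = (-13 ± j√911)/(2×9). Real part = -13/(2×9) = -13/18 ≈ -0.7222; imaginary part = ±√911/(2×9) ≈ 1.6768. Poles: s = -0.7222 ± 1.6768j.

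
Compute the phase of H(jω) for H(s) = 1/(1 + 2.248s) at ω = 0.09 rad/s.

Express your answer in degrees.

Phase = -arctan(ωτ) = -arctan(0.09 × 2.248) = -11.4°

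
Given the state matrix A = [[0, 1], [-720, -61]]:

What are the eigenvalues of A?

det(A - λI) = λ² - (-61)λ + 720 = (λ - (-45))(λ - (-16)). Eigenvalues: -45, -16.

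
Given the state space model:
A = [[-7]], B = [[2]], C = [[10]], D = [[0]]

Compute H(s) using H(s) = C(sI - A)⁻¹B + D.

(sI - A)⁻¹ = 1/(s + 7). H(s) = 10 × 2/(s + 7) + 0 = 20/(s + 7).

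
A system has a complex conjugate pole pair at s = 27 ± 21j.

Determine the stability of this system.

Real part of poles is 27 (> 0, right half-plane). Unstable.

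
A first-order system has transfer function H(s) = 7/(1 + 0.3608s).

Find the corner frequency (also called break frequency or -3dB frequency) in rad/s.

Corner frequency = 1/τ = 1/0.3608 = 2.772 rad/s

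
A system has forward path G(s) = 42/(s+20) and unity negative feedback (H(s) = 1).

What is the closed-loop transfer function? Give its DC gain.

T(s) = G/(1+GH) = [42/(s+20)] / [1 + 42/(s+20)] = 42/(s+20+42) = 42/(s+62). DC gain = 42/62 = 0.6774.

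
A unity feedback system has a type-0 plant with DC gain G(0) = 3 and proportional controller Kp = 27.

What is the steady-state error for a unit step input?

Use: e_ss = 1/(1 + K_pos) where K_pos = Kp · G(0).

K_pos = Kp · G(0) = 27 × 3 = 81. e_ss = 1/(1 + 81) = 0.0122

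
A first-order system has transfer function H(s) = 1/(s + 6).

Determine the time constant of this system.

For H(s) = 1/(s + 1/τ), the pole is at -1/τ = -6, so τ = 1/6 = 0.1667 s.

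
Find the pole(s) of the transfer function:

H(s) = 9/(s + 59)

Pole is where denominator = 0: s + 59 = 0, so s = -59.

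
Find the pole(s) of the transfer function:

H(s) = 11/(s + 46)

Pole is where denominator = 0: s + 46 = 0, so s = -46.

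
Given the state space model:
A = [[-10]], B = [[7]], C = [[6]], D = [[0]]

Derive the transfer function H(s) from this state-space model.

(sI - A)⁻¹ = 1/(s + 10). H(s) = 6 × 7/(s + 10) + 0 = 42/(s + 10).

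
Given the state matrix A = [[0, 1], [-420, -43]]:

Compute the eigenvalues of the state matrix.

det(A - λI) = λ² - (-43)λ + 420 = (λ - (-15))(λ - (-28)). Eigenvalues: -15, -28.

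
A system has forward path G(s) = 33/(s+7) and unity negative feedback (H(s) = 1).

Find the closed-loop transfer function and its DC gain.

T(s) = G/(1+GH) = [33/(s+7)] / [1 + 33/(s+7)] = 33/(s+7+33) = 33/(s+40). DC gain = 33/40 = 0.825.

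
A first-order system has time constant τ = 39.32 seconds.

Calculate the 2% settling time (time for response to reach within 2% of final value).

For first-order system, 2% settling time ≈ 4τ = 4 × 39.32 = 157.28 s.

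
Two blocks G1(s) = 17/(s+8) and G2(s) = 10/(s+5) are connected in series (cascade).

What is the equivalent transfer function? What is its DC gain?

Series: multiply transfer functions. G_eq = 17/(s+8) × 10/(s+5) = 170/((s+8)(s+5)). DC gain = 170/(8×5) = 4.25.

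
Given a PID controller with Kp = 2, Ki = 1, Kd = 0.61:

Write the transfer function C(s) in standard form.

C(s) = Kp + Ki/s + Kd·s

Substituting values: C(s) = 2 + 1/s + 0.61s = (0.61s² + 2s + 1)/s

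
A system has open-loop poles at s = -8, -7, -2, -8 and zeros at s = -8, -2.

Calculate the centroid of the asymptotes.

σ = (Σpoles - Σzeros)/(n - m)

σ = (Σpoles - Σzeros)/(n - m) = (-25 - (-10))/(4 - 2) = -15/2 = -7.5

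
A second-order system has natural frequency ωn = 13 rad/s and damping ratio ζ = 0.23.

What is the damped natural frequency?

ωd = ωn√(1 - ζ²) = 13√(1 - 0.23²) = 12.65 rad/s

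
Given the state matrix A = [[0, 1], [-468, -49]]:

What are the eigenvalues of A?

det(A - λI) = λ² - (-49)λ + 468 = (λ - (-13))(λ - (-36)). Eigenvalues: -13, -36.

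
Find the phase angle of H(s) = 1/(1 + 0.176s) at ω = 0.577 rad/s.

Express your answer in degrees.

Phase = -arctan(ωτ) = -arctan(0.577 × 0.176) = -5.8°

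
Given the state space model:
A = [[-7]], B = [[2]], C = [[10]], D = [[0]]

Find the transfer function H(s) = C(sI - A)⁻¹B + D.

(sI - A)⁻¹ = 1/(s + 7). H(s) = 10 × 2/(s + 7) + 0 = 20/(s + 7).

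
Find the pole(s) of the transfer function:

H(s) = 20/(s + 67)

Pole is where denominator = 0: s + 67 = 0, so s = -67.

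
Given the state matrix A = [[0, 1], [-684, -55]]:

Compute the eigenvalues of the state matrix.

det(A - λI) = λ² - (-55)λ + 684 = (λ - (-36))(λ - (-19)). Eigenvalues: -36, -19.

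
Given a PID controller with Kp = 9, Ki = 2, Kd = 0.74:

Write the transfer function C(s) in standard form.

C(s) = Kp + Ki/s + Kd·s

Substituting values: C(s) = 9 + 2/s + 0.74s = (0.74s² + 9s + 2)/s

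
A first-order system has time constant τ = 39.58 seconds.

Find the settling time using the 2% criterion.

For first-order system, 2% settling time ≈ 4τ = 4 × 39.58 = 158.32 s.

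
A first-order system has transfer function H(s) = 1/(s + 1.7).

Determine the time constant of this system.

For H(s) = 1/(s + 1/τ), the pole is at -1/τ = -1.7, so τ = 1/1.7 = 0.5882 s.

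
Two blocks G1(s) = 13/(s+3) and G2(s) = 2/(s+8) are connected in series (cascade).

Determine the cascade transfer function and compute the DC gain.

Series: multiply transfer functions. G_eq = 13/(s+3) × 2/(s+8) = 26/((s+3)(s+8)). DC gain = 26/(3×8) = 1.0833.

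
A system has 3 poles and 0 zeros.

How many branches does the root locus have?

Root locus has n branches where n = number of poles = 3.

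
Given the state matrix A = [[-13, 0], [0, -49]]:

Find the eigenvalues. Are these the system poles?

For diagonal matrix, eigenvalues are diagonal entries: λ₁ = -13, λ₂ = -49. Eigenvalues of A = system poles.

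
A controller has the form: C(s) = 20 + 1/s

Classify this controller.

This is a Proportional-Integral (PI) controller.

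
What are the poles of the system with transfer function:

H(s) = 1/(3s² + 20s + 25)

Discriminant = 20² - 4×3×25 = 400 - 300 = 100 > 0, so two distinct real poles. Using quadratic formula: s = (-20 ± √100)/(2×3) = (-20 ± √100)/6, with √100 = 10. s₁ = -10/6 ≈ -1.6667, s₂ = -30/6 = -5. Poles: s₁ = -1.6667, s₂ = -5.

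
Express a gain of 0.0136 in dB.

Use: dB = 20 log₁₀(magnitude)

dB = 20 log₁₀(0.0136) = -37.3 dB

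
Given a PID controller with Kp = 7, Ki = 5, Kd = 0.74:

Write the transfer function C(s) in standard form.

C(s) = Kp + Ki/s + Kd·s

Substituting values: C(s) = 7 + 5/s + 0.74s = (0.74s² + 7s + 5)/s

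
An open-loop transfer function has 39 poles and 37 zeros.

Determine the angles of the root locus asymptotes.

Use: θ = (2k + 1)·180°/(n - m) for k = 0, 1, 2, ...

n - m = 39 - 37 = 2. Angles: θk = (2k + 1)·180°/2 = 90°, 270°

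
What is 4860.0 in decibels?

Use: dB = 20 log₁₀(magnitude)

dB = 20 log₁₀(4860.0) = 73.7 dB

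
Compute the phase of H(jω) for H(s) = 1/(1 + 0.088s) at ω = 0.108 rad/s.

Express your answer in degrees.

Phase = -arctan(ωτ) = -arctan(0.108 × 0.088) = -0.5°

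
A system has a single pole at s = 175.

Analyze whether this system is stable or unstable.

Pole at s = 175 is in the right half-plane. Unstable.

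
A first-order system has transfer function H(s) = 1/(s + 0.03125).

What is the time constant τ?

For H(s) = 1/(s + 1/τ), the pole is at -1/τ = -0.03125, so τ = 1/0.03125 = 32 s.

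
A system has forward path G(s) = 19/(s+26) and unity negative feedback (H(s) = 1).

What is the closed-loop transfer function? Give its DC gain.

T(s) = G/(1+GH) = [19/(s+26)] / [1 + 19/(s+26)] = 19/(s+26+19) = 19/(s+45). DC gain = 19/45 = 0.4222.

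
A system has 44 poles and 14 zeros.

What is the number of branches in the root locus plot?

Root locus has n branches where n = number of poles = 44.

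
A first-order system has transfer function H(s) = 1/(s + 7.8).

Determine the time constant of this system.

For H(s) = 1/(s + 1/τ), the pole is at -1/τ = -7.8, so τ = 1/7.8 = 0.1282 s.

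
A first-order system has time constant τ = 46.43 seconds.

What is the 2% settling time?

For first-order system, 2% settling time ≈ 4τ = 4 × 46.43 = 185.72 s.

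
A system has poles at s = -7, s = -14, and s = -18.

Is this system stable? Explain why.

All poles are in the left half-plane. System is stable.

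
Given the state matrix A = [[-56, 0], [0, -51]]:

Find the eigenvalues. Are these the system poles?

For diagonal matrix, eigenvalues are diagonal entries: λ₁ = -56, λ₂ = -51. Eigenvalues of A = system poles.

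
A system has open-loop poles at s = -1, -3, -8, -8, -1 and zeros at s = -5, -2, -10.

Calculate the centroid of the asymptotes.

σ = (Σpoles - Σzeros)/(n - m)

σ = (Σpoles - Σzeros)/(n - m) = (-21 - (-17))/(5 - 3) = -4/2 = -2.0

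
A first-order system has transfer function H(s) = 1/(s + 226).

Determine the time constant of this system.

For H(s) = 1/(s + 1/τ), the pole is at -1/τ = -226, so τ = 1/226 = 0.0044 s.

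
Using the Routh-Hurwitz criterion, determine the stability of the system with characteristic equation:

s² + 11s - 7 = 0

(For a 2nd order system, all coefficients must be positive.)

Coefficients: 1, 11, -7. c=-7 not positive, so system is unstable.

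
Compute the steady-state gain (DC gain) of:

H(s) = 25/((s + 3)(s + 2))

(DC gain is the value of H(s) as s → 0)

DC gain = H(0) = 25/(3 × 2) = 25/6 = 4.1667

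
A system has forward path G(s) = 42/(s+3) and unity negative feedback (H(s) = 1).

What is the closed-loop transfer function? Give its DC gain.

T(s) = G/(1+GH) = [42/(s+3)] / [1 + 42/(s+3)] = 42/(s+3+42) = 42/(s+45). DC gain = 42/45 = 0.9333.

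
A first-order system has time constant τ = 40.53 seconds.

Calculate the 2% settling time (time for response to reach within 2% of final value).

For first-order system, 2% settling time ≈ 4τ = 4 × 40.53 = 162.12 s.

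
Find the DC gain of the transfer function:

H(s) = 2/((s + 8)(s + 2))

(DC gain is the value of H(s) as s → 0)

DC gain = H(0) = 2/(8 × 2) = 2/16 = 0.125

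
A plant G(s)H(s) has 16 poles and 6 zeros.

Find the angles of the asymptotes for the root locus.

n - m = 16 - 6 = 10. Angles: θk = (2k + 1)·180°/10 = 18°, 54°, 90°, 126°, 162°, 198°, 234°, 270°, 306°, 342°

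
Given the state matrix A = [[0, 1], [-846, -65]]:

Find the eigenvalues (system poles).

det(A - λI) = λ² - (-65)λ + 846 = (λ - (-47))(λ - (-18)). Eigenvalues: -47, -18.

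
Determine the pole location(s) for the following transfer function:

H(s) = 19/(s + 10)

Pole is where denominator = 0: s + 10 = 0, so s = -10.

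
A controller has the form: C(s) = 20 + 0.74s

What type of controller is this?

This is a Proportional-Derivative (PD) controller.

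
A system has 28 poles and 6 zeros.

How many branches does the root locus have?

Root locus has n branches where n = number of poles = 28.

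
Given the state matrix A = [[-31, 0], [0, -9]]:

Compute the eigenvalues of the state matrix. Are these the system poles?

For diagonal matrix, eigenvalues are diagonal entries: λ₁ = -31, λ₂ = -9. Eigenvalues of A = system poles.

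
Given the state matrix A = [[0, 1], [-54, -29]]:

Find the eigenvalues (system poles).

det(A - λI) = λ² - (-29)λ + 54 = (λ - (-2))(λ - (-27)). Eigenvalues: -2, -27.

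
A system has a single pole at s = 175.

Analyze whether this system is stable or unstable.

Pole at s = 175 is in the right half-plane. Unstable.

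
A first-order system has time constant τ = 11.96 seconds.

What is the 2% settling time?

For first-order system, 2% settling time ≈ 4τ = 4 × 11.96 = 47.84 s.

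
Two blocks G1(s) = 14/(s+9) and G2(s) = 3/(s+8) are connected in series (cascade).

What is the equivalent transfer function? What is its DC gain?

Series: multiply transfer functions. G_eq = 14/(s+9) × 3/(s+8) = 42/((s+9)(s+8)). DC gain = 42/(9×8) = 0.5833.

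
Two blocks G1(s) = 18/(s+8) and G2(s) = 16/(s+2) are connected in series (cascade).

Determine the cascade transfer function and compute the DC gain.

Series: multiply transfer functions. G_eq = 18/(s+8) × 16/(s+2) = 288/((s+8)(s+2)). DC gain = 288/(8×2) = 18.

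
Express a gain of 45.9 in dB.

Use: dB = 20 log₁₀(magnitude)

dB = 20 log₁₀(45.9) = 33.2 dB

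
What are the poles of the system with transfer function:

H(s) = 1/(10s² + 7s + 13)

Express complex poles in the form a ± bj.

Discriminant = 7² - 4×10×13 = 49 - 520 = -471 < 0, so the poles are a complex conjugate pair s = (-7 ± j√471)/(2×10). Real part = -7/(2×10) = -7/20 = -0.35; imaginary part = ±√471/(2×10) ≈ 1.0851. Poles: s = -0.35 ± 1.0851j.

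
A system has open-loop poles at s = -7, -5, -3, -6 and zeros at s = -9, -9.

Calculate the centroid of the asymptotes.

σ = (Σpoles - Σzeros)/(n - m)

σ = (Σpoles - Σzeros)/(n - m) = (-21 - (-18))/(4 - 2) = -3/2 = -1.5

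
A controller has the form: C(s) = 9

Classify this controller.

This is a Proportional (P) controller.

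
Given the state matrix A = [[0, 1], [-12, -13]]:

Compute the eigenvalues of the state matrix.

det(A - λI) = λ² - (-13)λ + 12 = (λ - (-12))(λ - (-1)). Eigenvalues: -12, -1.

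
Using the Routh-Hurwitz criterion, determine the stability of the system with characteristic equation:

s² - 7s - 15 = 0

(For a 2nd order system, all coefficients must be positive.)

Coefficients: 1, -7, -15. b=-7, c=-15 not positive, so system is unstable.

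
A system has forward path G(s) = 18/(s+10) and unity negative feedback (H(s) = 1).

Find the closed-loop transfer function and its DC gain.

T(s) = G/(1+GH) = [18/(s+10)] / [1 + 18/(s+10)] = 18/(s+10+18) = 18/(s+28). DC gain = 18/28 = 0.6429.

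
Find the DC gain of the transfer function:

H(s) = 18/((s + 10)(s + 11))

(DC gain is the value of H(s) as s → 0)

DC gain = H(0) = 18/(10 × 11) = 18/110 = 0.1636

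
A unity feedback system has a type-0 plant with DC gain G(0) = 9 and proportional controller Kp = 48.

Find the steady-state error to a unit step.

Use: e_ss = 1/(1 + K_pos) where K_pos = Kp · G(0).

K_pos = Kp · G(0) = 48 × 9 = 432. e_ss = 1/(1 + 432) = 0.0023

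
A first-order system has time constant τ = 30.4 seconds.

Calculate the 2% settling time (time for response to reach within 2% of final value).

For first-order system, 2% settling time ≈ 4τ = 4 × 30.4 = 121.6 s.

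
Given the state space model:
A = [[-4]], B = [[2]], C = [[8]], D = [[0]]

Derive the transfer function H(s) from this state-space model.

(sI - A)⁻¹ = 1/(s + 4). H(s) = 8 × 2/(s + 4) + 0 = 16/(s + 4).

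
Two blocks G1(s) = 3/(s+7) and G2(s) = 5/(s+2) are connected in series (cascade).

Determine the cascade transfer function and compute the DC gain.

Series: multiply transfer functions. G_eq = 3/(s+7) × 5/(s+2) = 15/((s+7)(s+2)). DC gain = 15/(7×2) = 1.0714.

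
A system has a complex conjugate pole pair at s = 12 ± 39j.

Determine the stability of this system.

Real part of poles is 12 (> 0, right half-plane). Unstable.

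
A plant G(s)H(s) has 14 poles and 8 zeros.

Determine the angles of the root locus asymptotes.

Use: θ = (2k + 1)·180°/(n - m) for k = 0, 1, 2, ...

n - m = 14 - 8 = 6. Angles: θk = (2k + 1)·180°/6 = 30°, 90°, 150°, 210°, 270°, 330°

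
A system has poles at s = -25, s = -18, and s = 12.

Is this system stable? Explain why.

Pole(s) at s = 12 are not in the left half-plane. System is unstable.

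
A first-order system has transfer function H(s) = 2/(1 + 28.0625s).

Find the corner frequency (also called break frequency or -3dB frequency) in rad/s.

Corner frequency = 1/τ = 1/28.0625 = 0.036 rad/s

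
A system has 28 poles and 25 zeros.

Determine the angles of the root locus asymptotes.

n - m = 28 - 25 = 3. Angles: θk = (2k + 1)·180°/3 = 60°, 180°, 300°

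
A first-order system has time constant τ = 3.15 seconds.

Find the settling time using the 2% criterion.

For first-order system, 2% settling time ≈ 4τ = 4 × 3.15 = 12.6 s.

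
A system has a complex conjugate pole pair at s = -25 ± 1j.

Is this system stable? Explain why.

Real part of poles is -25 (< 0, left half-plane). Stable.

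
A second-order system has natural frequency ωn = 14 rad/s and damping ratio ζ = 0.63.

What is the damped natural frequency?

ωd = ωn√(1 - ζ²) = 14√(1 - 0.63²) = 10.87 rad/s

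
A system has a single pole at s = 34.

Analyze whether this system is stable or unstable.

Pole at s = 34 is in the right half-plane. Unstable.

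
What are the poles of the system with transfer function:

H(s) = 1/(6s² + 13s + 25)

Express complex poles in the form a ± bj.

Discriminant = 13² - 4×6×25 = 169 - 600 = -431 < 0, so the poles are a complex conjugate pair s = (-13 ± j√431)/(2×6). Real part = -13/(2×6) = -13/12 ≈ -1.0833; imaginary part = ±√431/(2×6) ≈ 1.7300. Poles: s = -1.0833 ± 1.7300j.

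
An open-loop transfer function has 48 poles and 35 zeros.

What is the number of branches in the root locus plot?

Root locus has n branches where n = number of poles = 48.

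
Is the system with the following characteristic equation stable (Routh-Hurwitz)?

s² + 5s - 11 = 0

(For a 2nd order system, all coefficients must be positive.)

Coefficients: 1, 5, -11. c=-11 not positive, so system is unstable.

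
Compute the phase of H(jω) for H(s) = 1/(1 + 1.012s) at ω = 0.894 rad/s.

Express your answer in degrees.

Phase = -arctan(ωτ) = -arctan(0.894 × 1.012) = -42.1°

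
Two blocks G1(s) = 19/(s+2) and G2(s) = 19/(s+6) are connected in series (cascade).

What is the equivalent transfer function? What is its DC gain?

Series: multiply transfer functions. G_eq = 19/(s+2) × 19/(s+6) = 361/((s+2)(s+6)). DC gain = 361/(2×6) = 30.0833.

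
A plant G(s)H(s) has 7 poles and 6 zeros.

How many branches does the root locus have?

Root locus has n branches where n = number of poles = 7.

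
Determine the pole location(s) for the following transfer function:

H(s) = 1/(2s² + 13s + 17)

Discriminant = 13² - 4×2×17 = 169 - 136 = 33 > 0, so two distinct real poles. Using quadratic formula: s = (-13 ± √33)/(2×2) = (-13 ± √33)/4, with √33 ≈ 5.7446. s₁ ≈ -1.8139, s₂ ≈ -4.6861. Poles: s₁ = -1.8139, s₂ = -4.6861.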